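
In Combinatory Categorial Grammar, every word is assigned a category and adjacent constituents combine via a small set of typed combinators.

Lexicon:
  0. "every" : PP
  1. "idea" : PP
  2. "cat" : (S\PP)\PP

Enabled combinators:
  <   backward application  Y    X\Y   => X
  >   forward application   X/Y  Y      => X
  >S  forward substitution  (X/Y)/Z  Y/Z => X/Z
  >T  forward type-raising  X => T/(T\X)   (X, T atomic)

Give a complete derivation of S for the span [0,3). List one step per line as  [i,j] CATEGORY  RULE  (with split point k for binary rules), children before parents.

[0,3] S   <
  [0,1] "every" : PP
  [1,3] S\PP   <
    [1,2] "idea" : PP
    [2,3] "cat" : (S\PP)\PP

[0,1] PP  lex  "every"
[1,2] PP  lex  "idea"
[2,3] (S\PP)\PP  lex  "cat"
[1,3] S\PP  <  k=2
[0,3] S  <  k=1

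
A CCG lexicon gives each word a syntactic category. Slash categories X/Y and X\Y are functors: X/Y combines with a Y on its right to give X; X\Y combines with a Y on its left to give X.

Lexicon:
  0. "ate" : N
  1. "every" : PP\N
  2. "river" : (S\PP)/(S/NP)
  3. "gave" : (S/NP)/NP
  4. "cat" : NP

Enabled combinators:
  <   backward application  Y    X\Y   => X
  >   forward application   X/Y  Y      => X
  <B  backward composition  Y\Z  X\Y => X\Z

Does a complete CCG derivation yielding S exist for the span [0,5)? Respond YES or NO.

[0,5] S   <
  [0,2] PP   <
    [0,1] "ate" : N
    [1,2] "every" : PP\N
  [2,5] S\PP   >
    [2,3] "river" : (S\PP)/(S/NP)
    [3,5] S/NP   >
      [3,4] "gave" : (S/NP)/NP
      [4,5] "cat" : NP

YES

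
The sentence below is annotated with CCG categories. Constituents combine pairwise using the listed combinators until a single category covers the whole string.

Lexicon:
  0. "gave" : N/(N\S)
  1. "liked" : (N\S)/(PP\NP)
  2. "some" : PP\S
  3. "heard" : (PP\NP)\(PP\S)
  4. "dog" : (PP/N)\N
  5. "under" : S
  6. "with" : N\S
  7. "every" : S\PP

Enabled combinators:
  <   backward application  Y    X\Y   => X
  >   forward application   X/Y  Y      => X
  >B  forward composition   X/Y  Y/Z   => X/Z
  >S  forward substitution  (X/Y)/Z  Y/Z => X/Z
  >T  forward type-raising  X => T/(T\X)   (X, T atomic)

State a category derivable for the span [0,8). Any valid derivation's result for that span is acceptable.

[0,8] S   <
  [0,7] PP   >
    [0,5] PP/N   <
      [0,4] N   >
        [0,1] "gave" : N/(N\S)
        [1,4] N\S   >
          [1,2] "liked" : (N\S)/(PP\NP)
          [2,4] PP\NP   <
            [2,3] "some" : PP\S
            [3,4] "heard" : (PP\NP)\(PP\S)
      [4,5] "dog" : (PP/N)\N
    [5,7] N   <
      [5,6] "under" : S
      [6,7] "with" : N\S
  [7,8] "every" : S\PP

S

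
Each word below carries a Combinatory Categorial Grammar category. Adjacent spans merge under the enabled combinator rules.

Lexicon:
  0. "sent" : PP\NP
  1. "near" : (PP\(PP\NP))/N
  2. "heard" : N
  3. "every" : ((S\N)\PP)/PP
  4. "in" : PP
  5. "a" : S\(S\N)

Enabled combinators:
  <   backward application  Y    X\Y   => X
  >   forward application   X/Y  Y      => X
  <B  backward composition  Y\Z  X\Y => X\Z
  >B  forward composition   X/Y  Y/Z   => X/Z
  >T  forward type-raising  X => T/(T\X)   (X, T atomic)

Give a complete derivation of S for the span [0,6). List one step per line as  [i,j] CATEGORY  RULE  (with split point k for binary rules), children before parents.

[0,1] PP\NP  lex  "sent"
[1,2] (PP\(PP\NP))/N  lex  "near"
[2,3] N  lex  "heard"
[1,3] PP\(PP\NP)  >  k=2
[0,3] PP  <  k=1
[3,4] ((S\N)\PP)/PP  lex  "every"
[4,5] PP  lex  "in"
[3,5] (S\N)\PP  >  k=4
[0,5] S\N  <  k=3
[5,6] S\(S\N)  lex  "a"
[0,6] S  <  k=5

[0,6] S   <
  [0,5] S\N   <
    [0,3] PP   <
      [0,1] "sent" : PP\NP
      [1,3] PP\(PP\NP)   >
        [1,2] "near" : (PP\(PP\NP))/N
        [2,3] "heard" : N
    [3,5] (S\N)\PP   >
      [3,4] "every" : ((S\N)\PP)/PP
      [4,5] "in" : PP
  [5,6] "a" : S\(S\N)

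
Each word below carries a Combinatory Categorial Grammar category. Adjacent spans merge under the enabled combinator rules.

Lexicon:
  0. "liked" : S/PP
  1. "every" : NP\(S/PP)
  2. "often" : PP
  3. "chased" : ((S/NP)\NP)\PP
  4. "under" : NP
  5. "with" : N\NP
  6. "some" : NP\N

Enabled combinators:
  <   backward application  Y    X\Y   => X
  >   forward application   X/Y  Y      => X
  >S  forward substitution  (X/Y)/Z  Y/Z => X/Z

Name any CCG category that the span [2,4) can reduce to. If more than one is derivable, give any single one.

[0,7] S   >
  [0,4] S/NP   <
    [0,2] NP   <
      [0,1] "liked" : S/PP
      [1,2] "every" : NP\(S/PP)
    [2,4] (S/NP)\NP   <
      [2,3] "often" : PP
      [3,4] "chased" : ((S/NP)\NP)\PP
  [4,7] NP   <
    [4,6] N   <
      [4,5] "under" : NP
      [5,6] "with" : N\NP
    [6,7] "some" : NP\N

(S/NP)\NP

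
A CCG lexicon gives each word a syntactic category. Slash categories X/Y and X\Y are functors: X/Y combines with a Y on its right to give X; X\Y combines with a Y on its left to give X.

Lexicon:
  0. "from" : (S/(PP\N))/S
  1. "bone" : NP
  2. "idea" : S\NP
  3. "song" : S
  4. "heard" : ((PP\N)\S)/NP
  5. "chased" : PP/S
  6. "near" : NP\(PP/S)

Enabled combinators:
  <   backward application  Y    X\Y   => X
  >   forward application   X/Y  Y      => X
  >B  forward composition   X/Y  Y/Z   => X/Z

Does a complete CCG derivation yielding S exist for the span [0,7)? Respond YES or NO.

YES

[0,7] S   >
  [0,3] S/(PP\N)   >
    [0,1] "from" : (S/(PP\N))/S
    [1,3] S   <
      [1,2] "bone" : NP
      [2,3] "idea" : S\NP
  [3,7] PP\N   <
    [3,4] "song" : S
    [4,7] (PP\N)\S   >
      [4,5] "heard" : ((PP\N)\S)/NP
      [5,7] NP   <
        [5,6] "chased" : PP/S
        [6,7] "near" : NP\(PP/S)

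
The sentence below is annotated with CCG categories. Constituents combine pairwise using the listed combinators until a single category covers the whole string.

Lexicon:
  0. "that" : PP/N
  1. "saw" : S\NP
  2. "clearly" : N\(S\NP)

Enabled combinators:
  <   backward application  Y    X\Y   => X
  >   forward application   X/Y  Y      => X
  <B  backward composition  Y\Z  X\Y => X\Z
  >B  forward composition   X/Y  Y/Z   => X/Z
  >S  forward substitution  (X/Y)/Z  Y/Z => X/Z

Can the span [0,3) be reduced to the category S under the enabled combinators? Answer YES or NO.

PP/N S\NP N\(S\NP)
CKY chart[0,3] = {PP}; S ∉ chart

NO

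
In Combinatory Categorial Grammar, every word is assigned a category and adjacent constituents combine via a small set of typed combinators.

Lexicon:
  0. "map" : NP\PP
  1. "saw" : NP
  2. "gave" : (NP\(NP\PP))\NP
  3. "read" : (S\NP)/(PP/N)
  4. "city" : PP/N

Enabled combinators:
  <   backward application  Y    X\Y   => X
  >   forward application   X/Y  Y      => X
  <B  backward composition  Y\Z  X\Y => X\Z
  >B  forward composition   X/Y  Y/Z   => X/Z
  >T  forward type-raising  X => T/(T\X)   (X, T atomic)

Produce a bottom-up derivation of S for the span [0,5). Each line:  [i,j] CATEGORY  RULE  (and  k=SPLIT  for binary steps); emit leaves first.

[0,1] NP\PP  lex  "map"
[1,2] NP  lex  "saw"
[2,3] (NP\(NP\PP))\NP  lex  "gave"
[1,3] NP\(NP\PP)  <  k=2
[0,3] NP  <  k=1
[3,4] (S\NP)/(PP/N)  lex  "read"
[4,5] PP/N  lex  "city"
[3,5] S\NP  >  k=4
[0,5] S  <  k=3

[0,5] S   <
  [0,3] NP   <
    [0,1] "map" : NP\PP
    [1,3] NP\(NP\PP)   <
      [1,2] "saw" : NP
      [2,3] "gave" : (NP\(NP\PP))\NP
  [3,5] S\NP   >
    [3,4] "read" : (S\NP)/(PP/N)
    [4,5] "city" : PP/N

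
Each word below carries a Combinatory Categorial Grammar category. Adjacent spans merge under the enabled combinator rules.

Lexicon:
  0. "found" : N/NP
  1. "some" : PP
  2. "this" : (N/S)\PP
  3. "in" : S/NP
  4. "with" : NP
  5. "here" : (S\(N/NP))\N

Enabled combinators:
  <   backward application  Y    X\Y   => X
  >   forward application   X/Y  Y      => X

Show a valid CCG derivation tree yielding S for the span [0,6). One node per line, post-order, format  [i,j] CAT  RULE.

[0,6] S   <
  [0,1] "found" : N/NP
  [1,6] S\(N/NP)   <
    [1,5] N   >
      [1,3] N/S   <
        [1,2] "some" : PP
        [2,3] "this" : (N/S)\PP
      [3,5] S   >
        [3,4] "in" : S/NP
        [4,5] "with" : NP
    [5,6] "here" : (S\(N/NP))\N

[0,1] N/NP  lex  "found"
[1,2] PP  lex  "some"
[2,3] (N/S)\PP  lex  "this"
[1,3] N/S  <  k=2
[3,4] S/NP  lex  "in"
[4,5] NP  lex  "with"
[3,5] S  >  k=4
[1,5] N  >  k=3
[5,6] (S\(N/NP))\N  lex  "here"
[1,6] S\(N/NP)  <  k=5
[0,6] S  <  k=1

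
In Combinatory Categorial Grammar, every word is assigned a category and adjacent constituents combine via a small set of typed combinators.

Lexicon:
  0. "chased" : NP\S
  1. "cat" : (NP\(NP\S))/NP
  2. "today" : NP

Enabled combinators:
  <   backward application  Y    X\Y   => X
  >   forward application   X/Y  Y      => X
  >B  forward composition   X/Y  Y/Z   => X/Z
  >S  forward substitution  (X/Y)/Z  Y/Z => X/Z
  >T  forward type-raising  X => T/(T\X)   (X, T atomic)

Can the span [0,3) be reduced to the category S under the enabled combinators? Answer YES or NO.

NP\S (NP\(NP\S))/NP NP
CKY chart[0,3] = {N/(N\NP), NP, NP/(NP\NP), PP/(PP\NP), S/(S\NP)}; S ∉ chart

NO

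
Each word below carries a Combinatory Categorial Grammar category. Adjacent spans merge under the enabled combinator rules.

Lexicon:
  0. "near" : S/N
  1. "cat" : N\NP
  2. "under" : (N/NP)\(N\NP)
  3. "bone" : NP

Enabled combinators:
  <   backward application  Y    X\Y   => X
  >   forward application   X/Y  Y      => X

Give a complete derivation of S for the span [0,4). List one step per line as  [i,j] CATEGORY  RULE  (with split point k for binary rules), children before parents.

[0,1] S/N  lex  "near"
[1,2] N\NP  lex  "cat"
[2,3] (N/NP)\(N\NP)  lex  "under"
[1,3] N/NP  <  k=2
[3,4] NP  lex  "bone"
[1,4] N  >  k=3
[0,4] S  >  k=1

[0,4] S   >
  [0,1] "near" : S/N
  [1,4] N   >
    [1,3] N/NP   <
      [1,2] "cat" : N\NP
      [2,3] "under" : (N/NP)\(N\NP)
    [3,4] "bone" : NP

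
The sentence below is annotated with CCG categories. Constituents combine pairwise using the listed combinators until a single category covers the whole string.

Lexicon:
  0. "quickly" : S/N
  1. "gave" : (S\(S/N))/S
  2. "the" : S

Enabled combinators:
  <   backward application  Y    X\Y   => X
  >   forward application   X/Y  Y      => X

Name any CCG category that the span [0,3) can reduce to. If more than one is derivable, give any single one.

S

[0,3] S   <
  [0,1] "quickly" : S/N
  [1,3] S\(S/N)   >
    [1,2] "gave" : (S\(S/N))/S
    [2,3] "the" : S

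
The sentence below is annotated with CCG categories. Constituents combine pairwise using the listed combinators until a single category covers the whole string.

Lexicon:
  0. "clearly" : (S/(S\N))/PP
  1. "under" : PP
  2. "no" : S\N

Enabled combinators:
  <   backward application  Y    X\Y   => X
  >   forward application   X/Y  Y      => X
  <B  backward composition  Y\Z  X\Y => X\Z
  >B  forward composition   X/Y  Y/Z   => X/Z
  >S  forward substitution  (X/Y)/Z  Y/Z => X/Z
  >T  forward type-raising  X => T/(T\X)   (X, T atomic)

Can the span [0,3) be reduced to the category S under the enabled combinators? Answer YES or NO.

[0,3] S   >
  [0,2] S/(S\N)   >
    [0,1] "clearly" : (S/(S\N))/PP
    [1,2] "under" : PP
  [2,3] "no" : S\N

YES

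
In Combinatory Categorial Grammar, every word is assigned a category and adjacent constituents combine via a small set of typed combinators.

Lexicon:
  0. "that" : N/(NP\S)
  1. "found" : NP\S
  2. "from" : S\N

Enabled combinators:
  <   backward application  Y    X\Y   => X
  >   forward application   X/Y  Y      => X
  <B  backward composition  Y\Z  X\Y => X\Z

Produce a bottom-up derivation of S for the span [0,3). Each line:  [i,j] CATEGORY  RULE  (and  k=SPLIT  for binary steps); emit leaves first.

[0,1] N/(NP\S)  lex  "that"
[1,2] NP\S  lex  "found"
[0,2] N  >  k=1
[2,3] S\N  lex  "from"
[0,3] S  <  k=2

[0,3] S   <
  [0,2] N   >
    [0,1] "that" : N/(NP\S)
    [1,2] "found" : NP\S
  [2,3] "from" : S\N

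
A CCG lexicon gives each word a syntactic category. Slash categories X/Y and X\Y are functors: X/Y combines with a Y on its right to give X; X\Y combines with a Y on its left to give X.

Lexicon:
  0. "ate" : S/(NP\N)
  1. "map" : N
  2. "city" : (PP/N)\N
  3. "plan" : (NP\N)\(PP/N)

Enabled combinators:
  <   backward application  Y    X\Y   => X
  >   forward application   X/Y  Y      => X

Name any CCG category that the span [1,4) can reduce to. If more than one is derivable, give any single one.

NP\N

[0,4] S   >
  [0,1] "ate" : S/(NP\N)
  [1,4] NP\N   <
    [1,3] PP/N   <
      [1,2] "map" : N
      [2,3] "city" : (PP/N)\N
    [3,4] "plan" : (NP\N)\(PP/N)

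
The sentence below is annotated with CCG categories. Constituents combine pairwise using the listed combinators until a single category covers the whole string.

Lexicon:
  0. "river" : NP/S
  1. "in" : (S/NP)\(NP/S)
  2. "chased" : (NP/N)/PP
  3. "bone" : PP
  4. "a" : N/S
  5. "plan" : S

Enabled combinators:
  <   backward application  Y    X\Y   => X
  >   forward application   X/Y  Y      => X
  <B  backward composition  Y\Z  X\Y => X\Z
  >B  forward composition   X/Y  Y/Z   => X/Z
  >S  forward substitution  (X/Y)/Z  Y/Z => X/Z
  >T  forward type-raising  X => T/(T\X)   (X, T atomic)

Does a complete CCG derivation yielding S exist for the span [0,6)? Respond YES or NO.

[0,6] S   >
  [0,4] S/N   >B
    [0,2] S/NP   <
      [0,1] "river" : NP/S
      [1,2] "in" : (S/NP)\(NP/S)
    [2,4] NP/N   >
      [2,3] "chased" : (NP/N)/PP
      [3,4] "bone" : PP
  [4,6] N   >
    [4,5] "a" : N/S
    [5,6] "plan" : S

YES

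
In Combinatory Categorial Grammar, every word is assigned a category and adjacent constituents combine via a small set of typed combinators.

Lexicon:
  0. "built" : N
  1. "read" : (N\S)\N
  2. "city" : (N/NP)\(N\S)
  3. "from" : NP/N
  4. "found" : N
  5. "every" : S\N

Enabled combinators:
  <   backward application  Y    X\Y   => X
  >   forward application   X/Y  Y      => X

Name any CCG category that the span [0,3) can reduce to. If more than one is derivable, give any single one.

[0,6] S   <
  [0,5] N   >
    [0,3] N/NP   <
      [0,2] N\S   <
        [0,1] "built" : N
        [1,2] "read" : (N\S)\N
      [2,3] "city" : (N/NP)\(N\S)
    [3,5] NP   >
      [3,4] "from" : NP/N
      [4,5] "found" : N
  [5,6] "every" : S\N

N/NP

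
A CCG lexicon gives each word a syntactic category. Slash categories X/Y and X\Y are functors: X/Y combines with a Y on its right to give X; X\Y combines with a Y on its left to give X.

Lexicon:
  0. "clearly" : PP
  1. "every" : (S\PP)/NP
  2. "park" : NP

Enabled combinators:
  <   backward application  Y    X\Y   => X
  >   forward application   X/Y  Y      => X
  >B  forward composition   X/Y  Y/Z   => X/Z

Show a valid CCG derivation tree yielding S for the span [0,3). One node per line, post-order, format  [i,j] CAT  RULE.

[0,1] PP  lex  "clearly"
[1,2] (S\PP)/NP  lex  "every"
[2,3] NP  lex  "park"
[1,3] S\PP  >  k=2
[0,3] S  <  k=1

[0,3] S   <
  [0,1] "clearly" : PP
  [1,3] S\PP   >
    [1,2] "every" : (S\PP)/NP
    [2,3] "park" : NP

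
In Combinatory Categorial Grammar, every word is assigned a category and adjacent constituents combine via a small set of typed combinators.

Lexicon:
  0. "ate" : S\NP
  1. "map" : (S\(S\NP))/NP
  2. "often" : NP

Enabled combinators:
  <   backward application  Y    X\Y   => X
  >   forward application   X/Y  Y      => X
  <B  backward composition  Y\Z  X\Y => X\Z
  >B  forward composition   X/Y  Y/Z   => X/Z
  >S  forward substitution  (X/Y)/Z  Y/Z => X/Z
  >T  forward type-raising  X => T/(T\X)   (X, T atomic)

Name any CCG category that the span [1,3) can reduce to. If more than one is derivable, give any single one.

[0,3] S   <
  [0,1] "ate" : S\NP
  [1,3] S\(S\NP)   >
    [1,2] "map" : (S\(S\NP))/NP
    [2,3] "often" : NP

S\(S\NP)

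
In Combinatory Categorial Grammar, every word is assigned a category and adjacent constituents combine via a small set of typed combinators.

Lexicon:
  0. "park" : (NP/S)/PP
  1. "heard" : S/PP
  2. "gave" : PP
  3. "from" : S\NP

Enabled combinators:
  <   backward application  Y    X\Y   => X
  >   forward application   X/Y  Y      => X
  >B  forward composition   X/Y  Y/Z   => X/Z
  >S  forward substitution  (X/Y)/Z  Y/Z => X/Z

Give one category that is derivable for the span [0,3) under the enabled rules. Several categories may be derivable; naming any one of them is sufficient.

[0,4] S   <
  [0,3] NP   >
    [0,2] NP/PP   >S
      [0,1] "park" : (NP/S)/PP
      [1,2] "heard" : S/PP
    [2,3] "gave" : PP
  [3,4] "from" : S\NP

NP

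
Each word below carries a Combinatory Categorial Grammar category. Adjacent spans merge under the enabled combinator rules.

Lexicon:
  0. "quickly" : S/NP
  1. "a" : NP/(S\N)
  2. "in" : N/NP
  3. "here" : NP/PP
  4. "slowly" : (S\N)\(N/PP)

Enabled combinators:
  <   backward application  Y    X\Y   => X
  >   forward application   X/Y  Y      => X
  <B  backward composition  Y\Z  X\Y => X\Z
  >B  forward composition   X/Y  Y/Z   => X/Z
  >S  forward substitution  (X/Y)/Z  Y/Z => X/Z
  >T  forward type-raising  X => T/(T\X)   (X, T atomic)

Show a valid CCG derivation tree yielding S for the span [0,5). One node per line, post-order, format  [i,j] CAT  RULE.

[0,1] S/NP  lex  "quickly"
[1,2] NP/(S\N)  lex  "a"
[2,3] N/NP  lex  "in"
[3,4] NP/PP  lex  "here"
[2,4] N/PP  >B  k=3
[4,5] (S\N)\(N/PP)  lex  "slowly"
[2,5] S\N  <  k=4
[1,5] NP  >  k=2
[0,5] S  >  k=1

[0,5] S   >
  [0,1] "quickly" : S/NP
  [1,5] NP   >
    [1,2] "a" : NP/(S\N)
    [2,5] S\N   <
      [2,4] N/PP   >B
        [2,3] "in" : N/NP
        [3,4] "here" : NP/PP
      [4,5] "slowly" : (S\N)\(N/PP)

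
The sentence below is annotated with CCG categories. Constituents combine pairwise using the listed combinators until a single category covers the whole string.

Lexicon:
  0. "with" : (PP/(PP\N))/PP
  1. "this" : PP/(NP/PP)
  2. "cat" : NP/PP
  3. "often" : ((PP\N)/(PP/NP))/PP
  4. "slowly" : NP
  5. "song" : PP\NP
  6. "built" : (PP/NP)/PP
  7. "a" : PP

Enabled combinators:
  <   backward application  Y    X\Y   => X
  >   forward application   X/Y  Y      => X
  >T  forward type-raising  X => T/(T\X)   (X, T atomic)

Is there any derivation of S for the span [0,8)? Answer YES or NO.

(PP/(PP\N))/PP PP/(NP/PP) NP/PP ((PP\N)/(PP/NP))/PP NP PP\NP (PP/NP)/PP PP
CKY chart[0,8] = {N/(N\PP), NP/(NP\PP), PP, PP/(PP\PP), S/(S\PP)}; S ∉ chart

NO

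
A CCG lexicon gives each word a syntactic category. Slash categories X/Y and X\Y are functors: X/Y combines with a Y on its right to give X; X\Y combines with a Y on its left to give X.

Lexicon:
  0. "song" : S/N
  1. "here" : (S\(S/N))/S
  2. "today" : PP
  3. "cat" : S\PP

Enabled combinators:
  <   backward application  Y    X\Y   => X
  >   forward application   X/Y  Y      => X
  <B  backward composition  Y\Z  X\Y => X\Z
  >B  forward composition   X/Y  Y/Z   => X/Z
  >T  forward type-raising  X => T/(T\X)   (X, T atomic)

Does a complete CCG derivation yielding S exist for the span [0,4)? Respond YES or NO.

[0,4] S   <
  [0,1] "song" : S/N
  [1,4] S\(S/N)   >
    [1,2] "here" : (S\(S/N))/S
    [2,4] S   >
      [2,3] S/(S\PP)   >T
        [2,3] "today" : PP
      [3,4] "cat" : S\PP

YES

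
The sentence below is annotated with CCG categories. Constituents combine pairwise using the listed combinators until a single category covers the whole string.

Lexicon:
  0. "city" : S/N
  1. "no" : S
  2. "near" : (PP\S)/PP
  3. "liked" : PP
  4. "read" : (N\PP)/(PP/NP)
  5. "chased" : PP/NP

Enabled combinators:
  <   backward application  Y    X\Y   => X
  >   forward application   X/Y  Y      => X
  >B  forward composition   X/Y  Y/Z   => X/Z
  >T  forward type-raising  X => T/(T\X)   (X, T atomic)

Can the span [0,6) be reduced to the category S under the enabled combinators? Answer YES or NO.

YES

[0,6] S   >
  [0,1] "city" : S/N
  [1,6] N   <
    [1,4] PP   >
      [1,2] PP/(PP\S)   >T
        [1,2] "no" : S
      [2,4] PP\S   >
        [2,3] "near" : (PP\S)/PP
        [3,4] "liked" : PP
    [4,6] N\PP   >
      [4,5] "read" : (N\PP)/(PP/NP)
      [5,6] "chased" : PP/NP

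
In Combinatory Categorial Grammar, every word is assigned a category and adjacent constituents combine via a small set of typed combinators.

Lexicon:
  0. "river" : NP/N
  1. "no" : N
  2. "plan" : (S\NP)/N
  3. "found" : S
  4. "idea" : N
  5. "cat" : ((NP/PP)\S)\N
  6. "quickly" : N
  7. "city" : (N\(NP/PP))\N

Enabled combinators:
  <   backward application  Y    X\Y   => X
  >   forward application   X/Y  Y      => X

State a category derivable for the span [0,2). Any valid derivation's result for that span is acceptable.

[0,8] S   <
  [0,2] NP   >
    [0,1] "river" : NP/N
    [1,2] "no" : N
  [2,8] S\NP   >
    [2,3] "plan" : (S\NP)/N
    [3,8] N   <
      [3,6] NP/PP   <
        [3,4] "found" : S
        [4,6] (NP/PP)\S   <
          [4,5] "idea" : N
          [5,6] "cat" : ((NP/PP)\S)\N
      [6,8] N\(NP/PP)   <
        [6,7] "quickly" : N
        [7,8] "city" : (N\(NP/PP))\N

NP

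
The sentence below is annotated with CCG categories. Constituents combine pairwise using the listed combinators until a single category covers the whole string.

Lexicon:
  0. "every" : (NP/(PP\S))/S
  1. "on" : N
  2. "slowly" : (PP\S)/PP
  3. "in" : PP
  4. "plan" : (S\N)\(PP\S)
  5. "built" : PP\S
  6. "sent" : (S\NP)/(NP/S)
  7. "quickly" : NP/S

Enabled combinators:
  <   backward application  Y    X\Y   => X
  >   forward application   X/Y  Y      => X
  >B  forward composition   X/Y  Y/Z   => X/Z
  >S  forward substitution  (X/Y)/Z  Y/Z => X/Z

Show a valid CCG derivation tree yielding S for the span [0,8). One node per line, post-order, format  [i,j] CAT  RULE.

[0,1] (NP/(PP\S))/S  lex  "every"
[1,2] N  lex  "on"
[2,3] (PP\S)/PP  lex  "slowly"
[3,4] PP  lex  "in"
[2,4] PP\S  >  k=3
[4,5] (S\N)\(PP\S)  lex  "plan"
[2,5] S\N  <  k=4
[1,5] S  <  k=2
[0,5] NP/(PP\S)  >  k=1
[5,6] PP\S  lex  "built"
[0,6] NP  >  k=5
[6,7] (S\NP)/(NP/S)  lex  "sent"
[7,8] NP/S  lex  "quickly"
[6,8] S\NP  >  k=7
[0,8] S  <  k=6

[0,8] S   <
  [0,6] NP   >
    [0,5] NP/(PP\S)   >
      [0,1] "every" : (NP/(PP\S))/S
      [1,5] S   <
        [1,2] "on" : N
        [2,5] S\N   <
          [2,4] PP\S   >
            [2,3] "slowly" : (PP\S)/PP
            [3,4] "in" : PP
          [4,5] "plan" : (S\N)\(PP\S)
    [5,6] "built" : PP\S
  [6,8] S\NP   >
    [6,7] "sent" : (S\NP)/(NP/S)
    [7,8] "quickly" : NP/S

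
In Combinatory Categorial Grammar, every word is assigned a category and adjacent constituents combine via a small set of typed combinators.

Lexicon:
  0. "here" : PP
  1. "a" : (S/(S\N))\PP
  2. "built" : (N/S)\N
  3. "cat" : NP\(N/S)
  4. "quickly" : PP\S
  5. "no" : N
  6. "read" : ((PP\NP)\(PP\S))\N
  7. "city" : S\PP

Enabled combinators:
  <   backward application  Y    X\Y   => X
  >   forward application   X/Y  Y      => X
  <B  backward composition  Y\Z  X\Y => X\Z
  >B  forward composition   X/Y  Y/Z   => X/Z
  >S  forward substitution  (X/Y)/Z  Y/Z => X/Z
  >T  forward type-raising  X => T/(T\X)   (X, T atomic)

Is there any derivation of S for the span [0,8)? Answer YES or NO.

[0,8] S   >
  [0,2] S/(S\N)   <
    [0,1] "here" : PP
    [1,2] "a" : (S/(S\N))\PP
  [2,8] S\N   <B
    [2,4] NP\N   <B
      [2,3] "built" : (N/S)\N
      [3,4] "cat" : NP\(N/S)
    [4,8] S\NP   <B
      [4,7] PP\NP   <
        [4,5] "quickly" : PP\S
        [5,7] (PP\NP)\(PP\S)   <
          [5,6] "no" : N
          [6,7] "read" : ((PP\NP)\(PP\S))\N
      [7,8] "city" : S\PP

YES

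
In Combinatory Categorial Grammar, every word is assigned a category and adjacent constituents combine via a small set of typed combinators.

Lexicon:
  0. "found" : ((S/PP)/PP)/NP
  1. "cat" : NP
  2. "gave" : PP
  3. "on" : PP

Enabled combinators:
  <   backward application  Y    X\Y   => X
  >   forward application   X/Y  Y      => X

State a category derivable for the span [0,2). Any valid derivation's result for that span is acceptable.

(S/PP)/PP

[0,4] S   >
  [0,3] S/PP   >
    [0,2] (S/PP)/PP   >
      [0,1] "found" : ((S/PP)/PP)/NP
      [1,2] "cat" : NP
    [2,3] "gave" : PP
  [3,4] "on" : PP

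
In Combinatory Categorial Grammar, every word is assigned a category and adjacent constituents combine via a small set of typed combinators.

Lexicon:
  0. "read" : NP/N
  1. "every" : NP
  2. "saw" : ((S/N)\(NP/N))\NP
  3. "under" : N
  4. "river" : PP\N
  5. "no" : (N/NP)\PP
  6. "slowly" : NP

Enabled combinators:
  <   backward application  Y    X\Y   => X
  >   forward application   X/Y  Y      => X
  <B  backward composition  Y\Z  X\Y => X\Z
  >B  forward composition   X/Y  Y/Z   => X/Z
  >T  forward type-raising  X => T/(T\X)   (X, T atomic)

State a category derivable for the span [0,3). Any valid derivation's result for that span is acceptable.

[0,7] S   >
  [0,3] S/N   <
    [0,1] "read" : NP/N
    [1,3] (S/N)\(NP/N)   <
      [1,2] "every" : NP
      [2,3] "saw" : ((S/N)\(NP/N))\NP
  [3,7] N   >
    [3,6] N/NP   <
      [3,5] PP   <
        [3,4] "under" : N
        [4,5] "river" : PP\N
      [5,6] "no" : (N/NP)\PP
    [6,7] "slowly" : NP

S/N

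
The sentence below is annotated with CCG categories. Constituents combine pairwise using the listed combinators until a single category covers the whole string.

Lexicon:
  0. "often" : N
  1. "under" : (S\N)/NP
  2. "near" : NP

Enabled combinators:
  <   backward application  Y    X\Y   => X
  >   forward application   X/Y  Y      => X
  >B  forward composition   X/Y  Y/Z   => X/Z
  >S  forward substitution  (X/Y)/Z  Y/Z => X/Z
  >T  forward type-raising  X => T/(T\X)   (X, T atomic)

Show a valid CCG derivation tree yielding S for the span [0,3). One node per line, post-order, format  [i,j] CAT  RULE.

[0,1] N  lex  "often"
[0,1] S/(S\N)  >T
[1,2] (S\N)/NP  lex  "under"
[2,3] NP  lex  "near"
[1,3] S\N  >  k=2
[0,3] S  >  k=1

[0,3] S   >
  [0,1] S/(S\N)   >T
    [0,1] "often" : N
  [1,3] S\N   >
    [1,2] "under" : (S\N)/NP
    [2,3] "near" : NP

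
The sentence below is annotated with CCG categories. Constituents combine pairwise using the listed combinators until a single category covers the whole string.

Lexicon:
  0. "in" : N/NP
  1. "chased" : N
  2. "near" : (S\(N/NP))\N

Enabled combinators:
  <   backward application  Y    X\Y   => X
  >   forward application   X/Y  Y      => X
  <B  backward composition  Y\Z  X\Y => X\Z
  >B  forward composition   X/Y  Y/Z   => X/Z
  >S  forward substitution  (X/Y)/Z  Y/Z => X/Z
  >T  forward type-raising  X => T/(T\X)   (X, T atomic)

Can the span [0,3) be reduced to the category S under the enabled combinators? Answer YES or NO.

[0,3] S   <
  [0,1] "in" : N/NP
  [1,3] S\(N/NP)   <
    [1,2] "chased" : N
    [2,3] "near" : (S\(N/NP))\N

YES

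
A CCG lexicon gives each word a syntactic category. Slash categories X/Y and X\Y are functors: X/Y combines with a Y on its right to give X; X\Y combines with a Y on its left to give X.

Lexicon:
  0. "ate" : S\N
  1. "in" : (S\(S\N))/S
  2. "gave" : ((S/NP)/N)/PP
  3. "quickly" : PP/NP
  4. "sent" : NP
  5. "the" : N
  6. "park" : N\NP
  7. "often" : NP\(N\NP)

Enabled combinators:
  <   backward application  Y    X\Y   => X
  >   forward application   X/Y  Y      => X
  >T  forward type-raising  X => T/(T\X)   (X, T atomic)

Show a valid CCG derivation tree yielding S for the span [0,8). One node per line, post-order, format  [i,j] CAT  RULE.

[0,1] S\N  lex  "ate"
[1,2] (S\(S\N))/S  lex  "in"
[2,3] ((S/NP)/N)/PP  lex  "gave"
[3,4] PP/NP  lex  "quickly"
[4,5] NP  lex  "sent"
[3,5] PP  >  k=4
[2,5] (S/NP)/N  >  k=3
[5,6] N  lex  "the"
[2,6] S/NP  >  k=5
[6,7] N\NP  lex  "park"
[7,8] NP\(N\NP)  lex  "often"
[6,8] NP  <  k=7
[2,8] S  >  k=6
[1,8] S\(S\N)  >  k=2
[0,8] S  <  k=1

[0,8] S   <
  [0,1] "ate" : S\N
  [1,8] S\(S\N)   >
    [1,2] "in" : (S\(S\N))/S
    [2,8] S   >
      [2,6] S/NP   >
        [2,5] (S/NP)/N   >
          [2,3] "gave" : ((S/NP)/N)/PP
          [3,5] PP   >
            [3,4] "quickly" : PP/NP
            [4,5] "sent" : NP
        [5,6] "the" : N
      [6,8] NP   <
        [6,7] "park" : N\NP
        [7,8] "often" : NP\(N\NP)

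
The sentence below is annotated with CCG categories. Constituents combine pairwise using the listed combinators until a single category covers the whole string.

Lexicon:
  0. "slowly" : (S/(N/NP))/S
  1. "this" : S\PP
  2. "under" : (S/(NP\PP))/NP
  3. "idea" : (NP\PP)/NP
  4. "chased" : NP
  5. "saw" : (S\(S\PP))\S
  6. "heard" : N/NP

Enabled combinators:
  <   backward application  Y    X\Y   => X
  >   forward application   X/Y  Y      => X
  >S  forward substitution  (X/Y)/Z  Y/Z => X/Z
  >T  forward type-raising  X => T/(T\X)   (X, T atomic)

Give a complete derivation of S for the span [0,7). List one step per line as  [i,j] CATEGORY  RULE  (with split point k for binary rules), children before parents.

[0,1] (S/(N/NP))/S  lex  "slowly"
[1,2] S\PP  lex  "this"
[2,3] (S/(NP\PP))/NP  lex  "under"
[3,4] (NP\PP)/NP  lex  "idea"
[2,4] S/NP  >S  k=3
[4,5] NP  lex  "chased"
[2,5] S  >  k=4
[5,6] (S\(S\PP))\S  lex  "saw"
[2,6] S\(S\PP)  <  k=5
[1,6] S  <  k=2
[0,6] S/(N/NP)  >  k=1
[6,7] N/NP  lex  "heard"
[0,7] S  >  k=6

[0,7] S   >
  [0,6] S/(N/NP)   >
    [0,1] "slowly" : (S/(N/NP))/S
    [1,6] S   <
      [1,2] "this" : S\PP
      [2,6] S\(S\PP)   <
        [2,5] S   >
          [2,4] S/NP   >S
            [2,3] "under" : (S/(NP\PP))/NP
            [3,4] "idea" : (NP\PP)/NP
          [4,5] "chased" : NP
        [5,6] "saw" : (S\(S\PP))\S
  [6,7] "heard" : N/NP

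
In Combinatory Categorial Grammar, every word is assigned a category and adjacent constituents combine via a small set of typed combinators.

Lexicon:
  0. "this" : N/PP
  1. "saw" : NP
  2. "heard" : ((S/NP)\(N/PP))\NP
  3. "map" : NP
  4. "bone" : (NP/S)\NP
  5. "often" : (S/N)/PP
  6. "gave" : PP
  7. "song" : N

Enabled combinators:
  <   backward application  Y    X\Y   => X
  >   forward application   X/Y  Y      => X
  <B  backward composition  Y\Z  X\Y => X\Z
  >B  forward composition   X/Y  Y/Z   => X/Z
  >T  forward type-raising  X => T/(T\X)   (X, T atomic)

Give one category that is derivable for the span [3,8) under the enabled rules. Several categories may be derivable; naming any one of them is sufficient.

NP

[0,8] S   >
  [0,3] S/NP   <
    [0,1] "this" : N/PP
    [1,3] (S/NP)\(N/PP)   <
      [1,2] "saw" : NP
      [2,3] "heard" : ((S/NP)\(N/PP))\NP
  [3,8] NP   >
    [3,5] NP/S   <
      [3,4] "map" : NP
      [4,5] "bone" : (NP/S)\NP
    [5,8] S   >
      [5,7] S/N   >
        [5,6] "often" : (S/N)/PP
        [6,7] "gave" : PP
      [7,8] "song" : N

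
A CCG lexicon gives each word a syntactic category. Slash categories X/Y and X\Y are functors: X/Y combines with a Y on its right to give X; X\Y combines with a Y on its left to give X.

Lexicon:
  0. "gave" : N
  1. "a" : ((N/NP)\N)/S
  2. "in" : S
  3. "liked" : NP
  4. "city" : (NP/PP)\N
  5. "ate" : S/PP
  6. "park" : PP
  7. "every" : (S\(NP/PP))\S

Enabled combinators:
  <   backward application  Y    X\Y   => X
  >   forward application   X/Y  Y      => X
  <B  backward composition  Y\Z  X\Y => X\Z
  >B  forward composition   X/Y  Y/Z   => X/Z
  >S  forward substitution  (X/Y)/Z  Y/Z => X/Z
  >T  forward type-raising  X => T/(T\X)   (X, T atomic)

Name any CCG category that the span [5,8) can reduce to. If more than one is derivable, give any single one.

[0,8] S   <
  [0,5] NP/PP   <
    [0,4] N   >
      [0,3] N/NP   <
        [0,1] "gave" : N
        [1,3] (N/NP)\N   >
          [1,2] "a" : ((N/NP)\N)/S
          [2,3] "in" : S
      [3,4] "liked" : NP
    [4,5] "city" : (NP/PP)\N
  [5,8] S\(NP/PP)   <
    [5,7] S   >
      [5,6] "ate" : S/PP
      [6,7] "park" : PP
    [7,8] "every" : (S\(NP/PP))\S

S\(NP/PP)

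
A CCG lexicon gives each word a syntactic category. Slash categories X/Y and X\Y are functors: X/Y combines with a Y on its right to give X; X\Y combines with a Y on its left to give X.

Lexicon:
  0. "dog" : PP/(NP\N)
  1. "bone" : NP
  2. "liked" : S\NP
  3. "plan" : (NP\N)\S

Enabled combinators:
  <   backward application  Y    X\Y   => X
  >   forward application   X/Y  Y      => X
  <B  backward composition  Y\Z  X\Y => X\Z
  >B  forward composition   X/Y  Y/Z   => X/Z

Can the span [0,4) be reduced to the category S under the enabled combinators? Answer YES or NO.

PP/(NP\N) NP S\NP (NP\N)\S
CKY chart[0,4] = {PP}; S ∉ chart

NO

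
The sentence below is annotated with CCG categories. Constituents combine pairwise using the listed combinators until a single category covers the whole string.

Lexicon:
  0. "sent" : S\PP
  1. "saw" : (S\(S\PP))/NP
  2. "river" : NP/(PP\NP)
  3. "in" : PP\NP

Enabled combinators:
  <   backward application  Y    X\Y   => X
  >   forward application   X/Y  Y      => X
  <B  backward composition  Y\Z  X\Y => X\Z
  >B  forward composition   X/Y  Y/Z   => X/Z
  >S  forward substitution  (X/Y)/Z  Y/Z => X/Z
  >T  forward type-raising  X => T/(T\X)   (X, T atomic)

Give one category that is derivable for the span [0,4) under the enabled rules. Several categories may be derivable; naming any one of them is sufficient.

[0,4] S   <
  [0,1] "sent" : S\PP
  [1,4] S\(S\PP)   >
    [1,2] "saw" : (S\(S\PP))/NP
    [2,4] NP   >
      [2,3] "river" : NP/(PP\NP)
      [3,4] "in" : PP\NP

S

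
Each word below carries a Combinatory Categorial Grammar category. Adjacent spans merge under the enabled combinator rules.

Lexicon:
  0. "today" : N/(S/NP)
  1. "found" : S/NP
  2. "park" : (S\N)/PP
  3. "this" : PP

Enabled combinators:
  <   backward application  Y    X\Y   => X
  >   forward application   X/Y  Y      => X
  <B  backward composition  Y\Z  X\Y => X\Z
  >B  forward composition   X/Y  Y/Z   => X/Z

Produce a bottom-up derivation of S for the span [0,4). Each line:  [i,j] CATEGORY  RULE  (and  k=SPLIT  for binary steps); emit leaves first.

[0,4] S   <
  [0,2] N   >
    [0,1] "today" : N/(S/NP)
    [1,2] "found" : S/NP
  [2,4] S\N   >
    [2,3] "park" : (S\N)/PP
    [3,4] "this" : PP

[0,1] N/(S/NP)  lex  "today"
[1,2] S/NP  lex  "found"
[0,2] N  >  k=1
[2,3] (S\N)/PP  lex  "park"
[3,4] PP  lex  "this"
[2,4] S\N  >  k=3
[0,4] S  <  k=2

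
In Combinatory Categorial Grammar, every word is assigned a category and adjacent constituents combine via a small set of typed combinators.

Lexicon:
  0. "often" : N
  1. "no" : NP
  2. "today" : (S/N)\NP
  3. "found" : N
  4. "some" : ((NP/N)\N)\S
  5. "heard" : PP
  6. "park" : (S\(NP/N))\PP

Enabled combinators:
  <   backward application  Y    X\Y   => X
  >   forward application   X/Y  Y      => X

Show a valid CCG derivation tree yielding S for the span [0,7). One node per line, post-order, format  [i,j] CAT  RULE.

[0,7] S   <
  [0,5] NP/N   <
    [0,1] "often" : N
    [1,5] (NP/N)\N   <
      [1,4] S   >
        [1,3] S/N   <
          [1,2] "no" : NP
          [2,3] "today" : (S/N)\NP
        [3,4] "found" : N
      [4,5] "some" : ((NP/N)\N)\S
  [5,7] S\(NP/N)   <
    [5,6] "heard" : PP
    [6,7] "park" : (S\(NP/N))\PP

[0,1] N  lex  "often"
[1,2] NP  lex  "no"
[2,3] (S/N)\NP  lex  "today"
[1,3] S/N  <  k=2
[3,4] N  lex  "found"
[1,4] S  >  k=3
[4,5] ((NP/N)\N)\S  lex  "some"
[1,5] (NP/N)\N  <  k=4
[0,5] NP/N  <  k=1
[5,6] PP  lex  "heard"
[6,7] (S\(NP/N))\PP  lex  "park"
[5,7] S\(NP/N)  <  k=6
[0,7] S  <  k=5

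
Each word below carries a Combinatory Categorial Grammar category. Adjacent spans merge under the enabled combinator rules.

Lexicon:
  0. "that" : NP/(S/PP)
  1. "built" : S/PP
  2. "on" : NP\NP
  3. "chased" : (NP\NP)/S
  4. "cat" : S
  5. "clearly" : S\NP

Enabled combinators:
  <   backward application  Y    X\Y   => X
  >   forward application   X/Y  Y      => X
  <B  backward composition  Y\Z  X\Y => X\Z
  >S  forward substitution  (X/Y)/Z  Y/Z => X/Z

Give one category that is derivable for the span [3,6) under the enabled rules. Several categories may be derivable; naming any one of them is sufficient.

S\NP

[0,6] S   <
  [0,2] NP   >
    [0,1] "that" : NP/(S/PP)
    [1,2] "built" : S/PP
  [2,6] S\NP   <B
    [2,3] "on" : NP\NP
    [3,6] S\NP   <B
      [3,5] NP\NP   >
        [3,4] "chased" : (NP\NP)/S
        [4,5] "cat" : S
      [5,6] "clearly" : S\NP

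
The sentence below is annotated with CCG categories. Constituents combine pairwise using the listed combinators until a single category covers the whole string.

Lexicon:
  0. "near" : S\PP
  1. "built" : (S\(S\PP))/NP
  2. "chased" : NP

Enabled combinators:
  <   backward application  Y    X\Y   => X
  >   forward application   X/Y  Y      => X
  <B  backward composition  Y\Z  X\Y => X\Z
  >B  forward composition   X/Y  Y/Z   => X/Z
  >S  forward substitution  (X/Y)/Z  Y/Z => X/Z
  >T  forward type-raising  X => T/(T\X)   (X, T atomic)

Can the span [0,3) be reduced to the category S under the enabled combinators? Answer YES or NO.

[0,3] S   <
  [0,1] "near" : S\PP
  [1,3] S\(S\PP)   >
    [1,2] "built" : (S\(S\PP))/NP
    [2,3] "chased" : NP

YES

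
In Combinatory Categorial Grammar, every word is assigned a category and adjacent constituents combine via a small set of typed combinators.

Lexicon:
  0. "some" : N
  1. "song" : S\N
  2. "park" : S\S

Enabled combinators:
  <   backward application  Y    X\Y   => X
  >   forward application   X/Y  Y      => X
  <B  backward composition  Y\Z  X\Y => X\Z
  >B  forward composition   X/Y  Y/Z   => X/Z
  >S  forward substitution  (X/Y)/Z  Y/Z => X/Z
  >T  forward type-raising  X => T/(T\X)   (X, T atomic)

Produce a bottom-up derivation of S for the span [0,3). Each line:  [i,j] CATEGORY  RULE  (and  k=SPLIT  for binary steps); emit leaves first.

[0,1] N  lex  "some"
[1,2] S\N  lex  "song"
[2,3] S\S  lex  "park"
[1,3] S\N  <B  k=2
[0,3] S  <  k=1

[0,3] S   <
  [0,1] "some" : N
  [1,3] S\N   <B
    [1,2] "song" : S\N
    [2,3] "park" : S\S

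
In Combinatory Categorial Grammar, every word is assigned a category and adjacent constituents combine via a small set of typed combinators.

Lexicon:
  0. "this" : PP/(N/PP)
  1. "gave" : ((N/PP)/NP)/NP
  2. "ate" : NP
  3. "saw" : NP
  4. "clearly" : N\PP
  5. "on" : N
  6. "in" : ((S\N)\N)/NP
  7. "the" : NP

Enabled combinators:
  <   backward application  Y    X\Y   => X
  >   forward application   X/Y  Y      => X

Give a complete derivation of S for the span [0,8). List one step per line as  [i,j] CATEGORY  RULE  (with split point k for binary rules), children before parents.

[0,1] PP/(N/PP)  lex  "this"
[1,2] ((N/PP)/NP)/NP  lex  "gave"
[2,3] NP  lex  "ate"
[1,3] (N/PP)/NP  >  k=2
[3,4] NP  lex  "saw"
[1,4] N/PP  >  k=3
[0,4] PP  >  k=1
[4,5] N\PP  lex  "clearly"
[0,5] N  <  k=4
[5,6] N  lex  "on"
[6,7] ((S\N)\N)/NP  lex  "in"
[7,8] NP  lex  "the"
[6,8] (S\N)\N  >  k=7
[5,8] S\N  <  k=6
[0,8] S  <  k=5

[0,8] S   <
  [0,5] N   <
    [0,4] PP   >
      [0,1] "this" : PP/(N/PP)
      [1,4] N/PP   >
        [1,3] (N/PP)/NP   >
          [1,2] "gave" : ((N/PP)/NP)/NP
          [2,3] "ate" : NP
        [3,4] "saw" : NP
    [4,5] "clearly" : N\PP
  [5,8] S\N   <
    [5,6] "on" : N
    [6,8] (S\N)\N   >
      [6,7] "in" : ((S\N)\N)/NP
      [7,8] "the" : NP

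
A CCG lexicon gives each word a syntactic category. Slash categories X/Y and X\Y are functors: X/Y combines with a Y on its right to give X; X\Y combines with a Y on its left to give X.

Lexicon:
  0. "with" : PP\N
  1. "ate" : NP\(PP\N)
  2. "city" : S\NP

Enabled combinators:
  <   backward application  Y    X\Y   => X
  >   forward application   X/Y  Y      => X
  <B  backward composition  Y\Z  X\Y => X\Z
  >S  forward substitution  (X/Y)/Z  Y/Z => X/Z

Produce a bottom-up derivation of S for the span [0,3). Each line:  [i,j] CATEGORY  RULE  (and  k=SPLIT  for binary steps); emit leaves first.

[0,3] S   <
  [0,2] NP   <
    [0,1] "with" : PP\N
    [1,2] "ate" : NP\(PP\N)
  [2,3] "city" : S\NP

[0,1] PP\N  lex  "with"
[1,2] NP\(PP\N)  lex  "ate"
[0,2] NP  <  k=1
[2,3] S\NP  lex  "city"
[0,3] S  <  k=2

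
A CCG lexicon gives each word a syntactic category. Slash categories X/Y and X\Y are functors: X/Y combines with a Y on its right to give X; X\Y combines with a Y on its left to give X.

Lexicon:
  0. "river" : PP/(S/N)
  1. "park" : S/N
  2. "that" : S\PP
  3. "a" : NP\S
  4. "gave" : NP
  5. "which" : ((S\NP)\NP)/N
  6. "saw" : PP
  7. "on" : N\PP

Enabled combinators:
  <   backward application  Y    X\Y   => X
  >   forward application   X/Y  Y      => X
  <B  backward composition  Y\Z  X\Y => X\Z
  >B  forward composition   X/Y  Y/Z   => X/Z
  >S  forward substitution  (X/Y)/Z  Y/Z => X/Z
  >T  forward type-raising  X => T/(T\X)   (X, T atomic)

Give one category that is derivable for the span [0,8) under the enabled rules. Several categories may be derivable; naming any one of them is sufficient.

S

[0,8] S   <
  [0,2] PP   >
    [0,1] "river" : PP/(S/N)
    [1,2] "park" : S/N
  [2,8] S\PP   <B
    [2,4] NP\PP   <B
      [2,3] "that" : S\PP
      [3,4] "a" : NP\S
    [4,8] S\NP   <
      [4,5] "gave" : NP
      [5,8] (S\NP)\NP   >
        [5,6] "which" : ((S\NP)\NP)/N
        [6,8] N   >
          [6,7] N/(N\PP)   >T
            [6,7] "saw" : PP
          [7,8] "on" : N\PP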